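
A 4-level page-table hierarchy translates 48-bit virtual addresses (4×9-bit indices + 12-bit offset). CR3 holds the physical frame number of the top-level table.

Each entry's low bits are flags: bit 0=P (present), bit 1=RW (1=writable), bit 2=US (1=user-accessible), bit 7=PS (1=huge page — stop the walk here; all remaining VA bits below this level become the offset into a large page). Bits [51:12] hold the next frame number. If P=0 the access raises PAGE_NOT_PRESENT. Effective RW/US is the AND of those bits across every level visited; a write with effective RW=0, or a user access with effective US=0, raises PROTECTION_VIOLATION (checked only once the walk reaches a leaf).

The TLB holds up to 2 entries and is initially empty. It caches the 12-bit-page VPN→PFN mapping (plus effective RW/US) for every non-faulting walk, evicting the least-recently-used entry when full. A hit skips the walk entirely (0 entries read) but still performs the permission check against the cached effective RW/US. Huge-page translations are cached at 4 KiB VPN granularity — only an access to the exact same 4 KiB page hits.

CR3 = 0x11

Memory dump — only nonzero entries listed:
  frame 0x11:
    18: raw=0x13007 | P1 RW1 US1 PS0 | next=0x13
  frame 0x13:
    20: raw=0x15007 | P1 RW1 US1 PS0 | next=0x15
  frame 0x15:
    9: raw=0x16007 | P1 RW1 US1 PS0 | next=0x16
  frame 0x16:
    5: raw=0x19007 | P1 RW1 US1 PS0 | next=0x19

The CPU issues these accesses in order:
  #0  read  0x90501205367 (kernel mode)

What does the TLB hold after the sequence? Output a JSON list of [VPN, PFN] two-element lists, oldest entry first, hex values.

Walk each access:
#0 VA=0x90501205367 (r,kernel):
  L0: frame=0x11 idx=18 entry=0x13007 [P=1 RW=1 US=1 PS=0]
  L1: frame=0x13 idx=20 entry=0x15007 [P=1 RW=1 US=1 PS=0]
  L2: frame=0x15 idx=9 entry=0x16007 [P=1 RW=1 US=1 PS=0]
  L3: frame=0x16 idx=5 entry=0x19007 [P=1 RW=1 US=1 PS=0]
  → PA=0x19367  (4 entries read)

TLB: [["0x90501205", "0x19"]]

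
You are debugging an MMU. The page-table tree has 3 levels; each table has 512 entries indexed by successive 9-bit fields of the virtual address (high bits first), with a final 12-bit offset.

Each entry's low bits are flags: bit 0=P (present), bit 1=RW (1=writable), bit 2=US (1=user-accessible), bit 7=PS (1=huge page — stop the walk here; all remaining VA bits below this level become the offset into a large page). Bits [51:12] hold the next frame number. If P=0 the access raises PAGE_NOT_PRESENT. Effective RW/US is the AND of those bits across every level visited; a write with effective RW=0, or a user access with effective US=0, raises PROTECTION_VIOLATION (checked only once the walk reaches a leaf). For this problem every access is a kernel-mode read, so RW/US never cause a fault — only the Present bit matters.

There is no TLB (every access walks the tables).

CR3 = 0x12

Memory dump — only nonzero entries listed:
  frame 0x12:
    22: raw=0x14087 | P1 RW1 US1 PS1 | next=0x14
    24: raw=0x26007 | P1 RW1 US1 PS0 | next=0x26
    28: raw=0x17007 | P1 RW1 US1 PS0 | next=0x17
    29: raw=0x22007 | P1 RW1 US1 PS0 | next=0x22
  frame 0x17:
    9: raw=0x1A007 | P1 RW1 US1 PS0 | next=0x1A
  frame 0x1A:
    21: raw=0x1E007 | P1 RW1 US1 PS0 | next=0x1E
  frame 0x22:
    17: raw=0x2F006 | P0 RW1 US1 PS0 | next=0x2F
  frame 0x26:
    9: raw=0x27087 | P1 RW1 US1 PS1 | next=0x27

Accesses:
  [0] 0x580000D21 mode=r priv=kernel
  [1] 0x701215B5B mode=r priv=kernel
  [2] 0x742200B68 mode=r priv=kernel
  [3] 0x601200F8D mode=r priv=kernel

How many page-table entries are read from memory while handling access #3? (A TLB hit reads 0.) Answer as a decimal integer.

Walk each access:
#0 VA=0x580000D21 (r,kernel):
  lvl0: tbl 0x12, slot 22 ⇒ 0x14087 (P1/RW1/US1/PS1)
  ⇒ phys 0x14D21 (huge @L0)  [1 reads]
#1 VA=0x701215B5B (r,kernel):
  lvl0: tbl 0x12, slot 28 ⇒ 0x17007 (P1/RW1/US1/PS0)
  lvl1: tbl 0x17, slot 9 ⇒ 0x1A007 (P1/RW1/US1/PS0)
  lvl2: tbl 0x1A, slot 21 ⇒ 0x1E007 (P1/RW1/US1/PS0)
  ⇒ phys 0x1EB5B  [3 reads]
#2 VA=0x742200B68 (r,kernel):
  lvl0: tbl 0x12, slot 29 ⇒ 0x22007 (P1/RW1/US1/PS0)
  lvl1: tbl 0x22, slot 17 ⇒ 0x2F006 (P0/RW1/US1/PS0)
  → PAGE_NOT_PRESENT  (2 entries read)
#3 VA=0x601200F8D (r,kernel):
  lvl0: tbl 0x12, slot 24 ⇒ 0x26007 (P1/RW1/US1/PS0)
  lvl1: tbl 0x26, slot 9 ⇒ 0x27087 (P1/RW1/US1/PS1)
  ⇒ phys 0x27F8D (huge @L1)  [2 reads]

Entries read for #3: 2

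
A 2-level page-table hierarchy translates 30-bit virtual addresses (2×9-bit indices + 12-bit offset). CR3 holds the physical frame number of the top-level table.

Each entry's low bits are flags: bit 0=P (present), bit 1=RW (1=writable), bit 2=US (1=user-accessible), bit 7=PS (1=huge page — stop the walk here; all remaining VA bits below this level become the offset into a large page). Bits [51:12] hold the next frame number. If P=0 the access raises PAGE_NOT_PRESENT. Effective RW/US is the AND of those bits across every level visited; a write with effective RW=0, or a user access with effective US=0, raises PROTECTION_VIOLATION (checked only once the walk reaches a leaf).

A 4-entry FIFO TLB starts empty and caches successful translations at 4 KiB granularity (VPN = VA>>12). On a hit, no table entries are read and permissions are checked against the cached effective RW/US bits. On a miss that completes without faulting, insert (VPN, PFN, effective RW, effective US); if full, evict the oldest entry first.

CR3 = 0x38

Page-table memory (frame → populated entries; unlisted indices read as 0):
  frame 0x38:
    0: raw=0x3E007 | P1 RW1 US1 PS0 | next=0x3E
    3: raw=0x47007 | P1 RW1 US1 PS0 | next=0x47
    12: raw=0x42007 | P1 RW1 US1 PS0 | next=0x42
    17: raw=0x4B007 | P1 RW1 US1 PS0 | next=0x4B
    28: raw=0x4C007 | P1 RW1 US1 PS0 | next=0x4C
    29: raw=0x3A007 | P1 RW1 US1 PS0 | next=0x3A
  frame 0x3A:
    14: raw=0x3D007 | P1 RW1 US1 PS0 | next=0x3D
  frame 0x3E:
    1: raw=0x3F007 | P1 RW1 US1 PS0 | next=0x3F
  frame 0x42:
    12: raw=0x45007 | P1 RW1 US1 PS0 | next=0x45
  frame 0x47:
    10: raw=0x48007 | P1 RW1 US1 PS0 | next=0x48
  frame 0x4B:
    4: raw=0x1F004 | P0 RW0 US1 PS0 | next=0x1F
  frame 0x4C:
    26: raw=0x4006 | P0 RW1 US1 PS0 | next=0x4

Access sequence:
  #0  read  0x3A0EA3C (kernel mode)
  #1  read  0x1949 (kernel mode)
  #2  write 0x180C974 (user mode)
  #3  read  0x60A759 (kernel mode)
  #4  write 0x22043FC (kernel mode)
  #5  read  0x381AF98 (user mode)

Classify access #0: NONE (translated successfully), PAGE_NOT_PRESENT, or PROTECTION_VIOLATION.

Walk each access:
#0 VA=0x3A0EA3C (r,kernel):
  L0 @0x38[29] → 0x3A007  P=1,RW=1,US=1,PS=0
  L1 @0x3A[14] → 0x3D007  P=1,RW=1,US=1,PS=0
  → PA=0x3DA3C  (2 entries read)
#1 VA=0x1949 (r,kernel):
  L0 @0x38[0] → 0x3E007  P=1,RW=1,US=1,PS=0
  L1 @0x3E[1] → 0x3F007  P=1,RW=1,US=1,PS=0
  → PA=0x3F949  (2 entries read)
#2 VA=0x180C974 (w,user):
  L0 @0x38[12] → 0x42007  P=1,RW=1,US=1,PS=0
  L1 @0x42[12] → 0x45007  P=1,RW=1,US=1,PS=0
  → PA=0x45974  (2 entries read)
#3 VA=0x60A759 (r,kernel):
  L0 @0x38[3] → 0x47007  P=1,RW=1,US=1,PS=0
  L1 @0x47[10] → 0x48007  P=1,RW=1,US=1,PS=0
  → PA=0x48759  (2 entries read)
#4 VA=0x22043FC (w,kernel):
  L0 @0x38[17] → 0x4B007  P=1,RW=1,US=1,PS=0
  L1 @0x4B[4] → 0x1F004  P=0,RW=0,US=1,PS=0
  ✗ PAGE_NOT_PRESENT  [2 reads]
#5 VA=0x381AF98 (r,user):
  L0 @0x38[28] → 0x4C007  P=1,RW=1,US=1,PS=0
  L1 @0x4C[26] → 0x4006  P=0,RW=1,US=1,PS=0
  ✗ PAGE_NOT_PRESENT  [2 reads]

Access #0 fault: NONE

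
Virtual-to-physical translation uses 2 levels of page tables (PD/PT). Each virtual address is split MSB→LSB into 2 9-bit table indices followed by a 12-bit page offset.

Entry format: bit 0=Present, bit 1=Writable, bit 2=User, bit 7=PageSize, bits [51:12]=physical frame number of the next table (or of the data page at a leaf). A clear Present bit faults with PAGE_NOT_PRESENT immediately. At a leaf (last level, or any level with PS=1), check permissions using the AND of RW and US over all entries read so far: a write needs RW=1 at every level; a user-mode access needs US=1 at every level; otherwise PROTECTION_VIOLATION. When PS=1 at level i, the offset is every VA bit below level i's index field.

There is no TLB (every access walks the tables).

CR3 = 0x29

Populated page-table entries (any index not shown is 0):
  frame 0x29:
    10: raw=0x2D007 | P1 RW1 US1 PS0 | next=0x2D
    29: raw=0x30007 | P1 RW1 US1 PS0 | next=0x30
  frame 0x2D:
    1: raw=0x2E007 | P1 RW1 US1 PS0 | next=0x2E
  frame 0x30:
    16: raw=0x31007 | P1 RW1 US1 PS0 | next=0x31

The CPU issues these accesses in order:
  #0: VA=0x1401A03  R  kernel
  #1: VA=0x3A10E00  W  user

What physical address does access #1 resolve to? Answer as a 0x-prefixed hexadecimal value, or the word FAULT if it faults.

Trace:
#0 VA=0x1401A03 (r,kernel):
  L0 @0x29[10] → 0x2D007  P=1,RW=1,US=1,PS=0
  L1 @0x2D[1] → 0x2E007  P=1,RW=1,US=1,PS=0
  ✓ 0x2EA03  — 2 lookups
#1 VA=0x3A10E00 (w,user):
  L0 @0x29[29] → 0x30007  P=1,RW=1,US=1,PS=0
  L1 @0x30[16] → 0x31007  P=1,RW=1,US=1,PS=0
  ✓ 0x31E00  — 2 lookups

Access #1 PA: 0x31E00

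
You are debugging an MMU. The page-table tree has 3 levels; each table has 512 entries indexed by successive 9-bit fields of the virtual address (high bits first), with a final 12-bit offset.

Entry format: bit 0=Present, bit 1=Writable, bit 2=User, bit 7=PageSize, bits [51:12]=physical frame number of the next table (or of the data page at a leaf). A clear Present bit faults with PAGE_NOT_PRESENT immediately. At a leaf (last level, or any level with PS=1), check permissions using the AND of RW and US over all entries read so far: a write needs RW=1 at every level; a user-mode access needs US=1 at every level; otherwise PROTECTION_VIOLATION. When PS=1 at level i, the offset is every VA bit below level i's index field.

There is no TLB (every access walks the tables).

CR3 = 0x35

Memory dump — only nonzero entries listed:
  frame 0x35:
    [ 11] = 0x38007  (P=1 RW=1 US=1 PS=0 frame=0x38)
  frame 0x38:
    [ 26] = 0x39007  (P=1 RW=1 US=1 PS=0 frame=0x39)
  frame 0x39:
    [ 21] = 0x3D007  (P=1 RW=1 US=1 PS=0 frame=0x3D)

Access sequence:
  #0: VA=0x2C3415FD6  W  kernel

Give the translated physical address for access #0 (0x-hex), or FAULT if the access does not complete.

Trace:
#0 VA=0x2C3415FD6 (w,kernel):
  L0: frame=0x35 idx=11 entry=0x38007 [P=1 RW=1 US=1 PS=0]
  L1: frame=0x38 idx=26 entry=0x39007 [P=1 RW=1 US=1 PS=0]
  L2: frame=0x39 idx=21 entry=0x3D007 [P=1 RW=1 US=1 PS=0]
  → PA=0x3DFD6  (3 entries read)

Access #0 PA: 0x3DFD6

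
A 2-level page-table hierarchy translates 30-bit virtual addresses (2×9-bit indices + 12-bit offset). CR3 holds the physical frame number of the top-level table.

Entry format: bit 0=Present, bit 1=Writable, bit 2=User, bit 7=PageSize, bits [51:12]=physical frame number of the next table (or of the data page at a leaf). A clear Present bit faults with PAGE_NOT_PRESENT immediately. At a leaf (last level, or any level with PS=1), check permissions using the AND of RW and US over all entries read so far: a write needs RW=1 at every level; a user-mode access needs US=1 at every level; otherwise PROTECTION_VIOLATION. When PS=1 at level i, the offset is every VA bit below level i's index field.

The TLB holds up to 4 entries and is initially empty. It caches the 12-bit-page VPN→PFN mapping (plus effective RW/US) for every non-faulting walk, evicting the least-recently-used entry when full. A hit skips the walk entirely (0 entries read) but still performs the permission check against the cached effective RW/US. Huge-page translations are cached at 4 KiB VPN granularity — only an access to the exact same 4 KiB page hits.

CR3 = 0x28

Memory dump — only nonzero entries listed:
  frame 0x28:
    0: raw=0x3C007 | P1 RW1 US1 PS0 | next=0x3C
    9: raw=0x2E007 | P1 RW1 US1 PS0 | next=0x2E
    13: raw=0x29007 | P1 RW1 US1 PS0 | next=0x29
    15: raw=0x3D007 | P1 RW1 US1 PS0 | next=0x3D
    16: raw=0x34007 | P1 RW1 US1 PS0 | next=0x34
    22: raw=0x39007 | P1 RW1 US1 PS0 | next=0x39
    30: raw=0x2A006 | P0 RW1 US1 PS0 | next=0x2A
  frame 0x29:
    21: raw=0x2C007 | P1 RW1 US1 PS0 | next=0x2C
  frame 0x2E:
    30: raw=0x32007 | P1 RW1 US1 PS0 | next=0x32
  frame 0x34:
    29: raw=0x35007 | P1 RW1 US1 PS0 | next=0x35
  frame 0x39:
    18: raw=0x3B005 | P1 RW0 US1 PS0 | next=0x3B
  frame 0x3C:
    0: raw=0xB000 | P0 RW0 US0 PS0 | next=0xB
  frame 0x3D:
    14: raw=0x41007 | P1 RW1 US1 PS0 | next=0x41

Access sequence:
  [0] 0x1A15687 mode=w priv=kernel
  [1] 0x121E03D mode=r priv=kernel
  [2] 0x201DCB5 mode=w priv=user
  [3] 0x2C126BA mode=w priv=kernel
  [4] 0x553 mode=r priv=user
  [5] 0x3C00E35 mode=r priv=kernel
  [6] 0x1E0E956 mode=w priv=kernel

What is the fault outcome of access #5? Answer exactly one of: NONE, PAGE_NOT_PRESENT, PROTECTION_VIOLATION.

Walk each access:
#0 VA=0x1A15687 (w,kernel):
  L0: frame=0x28 idx=13 entry=0x29007 [P=1 RW=1 US=1 PS=0]
  L1: frame=0x29 idx=21 entry=0x2C007 [P=1 RW=1 US=1 PS=0]
  ✓ 0x2C687  — 2 lookups
#1 VA=0x121E03D (r,kernel):
  L0: frame=0x28 idx=9 entry=0x2E007 [P=1 RW=1 US=1 PS=0]
  L1: frame=0x2E idx=30 entry=0x32007 [P=1 RW=1 US=1 PS=0]
  ✓ 0x3203D  — 2 lookups
#2 VA=0x201DCB5 (w,user):
  L0: frame=0x28 idx=16 entry=0x34007 [P=1 RW=1 US=1 PS=0]
  L1: frame=0x34 idx=29 entry=0x35007 [P=1 RW=1 US=1 PS=0]
  ✓ 0x35CB5  — 2 lookups
#3 VA=0x2C126BA (w,kernel):
  L0: frame=0x28 idx=22 entry=0x39007 [P=1 RW=1 US=1 PS=0]
  L1: frame=0x39 idx=18 entry=0x3B005 [P=1 RW=0 US=1 PS=0]
  → PROTECTION_VIOLATION  (2 entries read)
#4 VA=0x553 (r,user):
  L0: frame=0x28 idx=0 entry=0x3C007 [P=1 RW=1 US=1 PS=0]
  L1: frame=0x3C idx=0 entry=0xB000 [P=0 RW=0 US=0 PS=0]
  → PAGE_NOT_PRESENT  (2 entries read)
#5 VA=0x3C00E35 (r,kernel):
  L0: frame=0x28 idx=30 entry=0x2A006 [P=0 RW=1 US=1 PS=0]
  → PAGE_NOT_PRESENT  (1 entries read)
#6 VA=0x1E0E956 (w,kernel):
  L0: frame=0x28 idx=15 entry=0x3D007 [P=1 RW=1 US=1 PS=0]
  L1: frame=0x3D idx=14 entry=0x41007 [P=1 RW=1 US=1 PS=0]
  ✓ 0x41956  — 2 lookups

Access #5 fault: PAGE_NOT_PRESENT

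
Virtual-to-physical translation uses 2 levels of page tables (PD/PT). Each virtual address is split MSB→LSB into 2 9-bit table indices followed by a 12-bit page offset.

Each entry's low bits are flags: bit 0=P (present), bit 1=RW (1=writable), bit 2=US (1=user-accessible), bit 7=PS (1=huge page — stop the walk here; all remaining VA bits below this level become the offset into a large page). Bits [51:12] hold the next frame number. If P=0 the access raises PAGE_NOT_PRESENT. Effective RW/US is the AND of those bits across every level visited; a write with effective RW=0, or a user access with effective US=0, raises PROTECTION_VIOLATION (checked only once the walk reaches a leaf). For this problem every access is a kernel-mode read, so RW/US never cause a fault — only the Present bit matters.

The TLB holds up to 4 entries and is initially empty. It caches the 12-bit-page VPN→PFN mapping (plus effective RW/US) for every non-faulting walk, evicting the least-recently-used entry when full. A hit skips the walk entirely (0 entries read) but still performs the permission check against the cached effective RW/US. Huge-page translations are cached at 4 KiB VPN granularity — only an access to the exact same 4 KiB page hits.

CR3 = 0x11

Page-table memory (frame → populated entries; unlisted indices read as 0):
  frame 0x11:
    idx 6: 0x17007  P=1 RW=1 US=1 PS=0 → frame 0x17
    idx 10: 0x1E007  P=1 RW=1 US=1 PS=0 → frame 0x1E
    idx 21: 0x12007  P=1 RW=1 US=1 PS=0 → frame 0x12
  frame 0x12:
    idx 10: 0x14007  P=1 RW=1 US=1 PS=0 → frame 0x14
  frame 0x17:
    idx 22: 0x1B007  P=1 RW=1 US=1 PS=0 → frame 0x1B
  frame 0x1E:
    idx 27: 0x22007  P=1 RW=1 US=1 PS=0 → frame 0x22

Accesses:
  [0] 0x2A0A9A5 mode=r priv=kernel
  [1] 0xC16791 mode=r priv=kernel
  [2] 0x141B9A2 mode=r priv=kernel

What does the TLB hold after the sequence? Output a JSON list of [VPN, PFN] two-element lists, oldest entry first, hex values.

Trace:
#0 VA=0x2A0A9A5 (r,kernel):
  L0: frame=0x11 idx=21 entry=0x12007 [P=1 RW=1 US=1 PS=0]
  L1: frame=0x12 idx=10 entry=0x14007 [P=1 RW=1 US=1 PS=0]
  ⇒ phys 0x149A5  [2 reads]
#1 VA=0xC16791 (r,kernel):
  L0: frame=0x11 idx=6 entry=0x17007 [P=1 RW=1 US=1 PS=0]
  L1: frame=0x17 idx=22 entry=0x1B007 [P=1 RW=1 US=1 PS=0]
  ⇒ phys 0x1B791  [2 reads]
#2 VA=0x141B9A2 (r,kernel):
  L0: frame=0x11 idx=10 entry=0x1E007 [P=1 RW=1 US=1 PS=0]
  L1: frame=0x1E idx=27 entry=0x22007 [P=1 RW=1 US=1 PS=0]
  ⇒ phys 0x229A2  [2 reads]

TLB: [["0x2A0A", "0x14"], ["0xC16", "0x1B"], ["0x141B", "0x22"]]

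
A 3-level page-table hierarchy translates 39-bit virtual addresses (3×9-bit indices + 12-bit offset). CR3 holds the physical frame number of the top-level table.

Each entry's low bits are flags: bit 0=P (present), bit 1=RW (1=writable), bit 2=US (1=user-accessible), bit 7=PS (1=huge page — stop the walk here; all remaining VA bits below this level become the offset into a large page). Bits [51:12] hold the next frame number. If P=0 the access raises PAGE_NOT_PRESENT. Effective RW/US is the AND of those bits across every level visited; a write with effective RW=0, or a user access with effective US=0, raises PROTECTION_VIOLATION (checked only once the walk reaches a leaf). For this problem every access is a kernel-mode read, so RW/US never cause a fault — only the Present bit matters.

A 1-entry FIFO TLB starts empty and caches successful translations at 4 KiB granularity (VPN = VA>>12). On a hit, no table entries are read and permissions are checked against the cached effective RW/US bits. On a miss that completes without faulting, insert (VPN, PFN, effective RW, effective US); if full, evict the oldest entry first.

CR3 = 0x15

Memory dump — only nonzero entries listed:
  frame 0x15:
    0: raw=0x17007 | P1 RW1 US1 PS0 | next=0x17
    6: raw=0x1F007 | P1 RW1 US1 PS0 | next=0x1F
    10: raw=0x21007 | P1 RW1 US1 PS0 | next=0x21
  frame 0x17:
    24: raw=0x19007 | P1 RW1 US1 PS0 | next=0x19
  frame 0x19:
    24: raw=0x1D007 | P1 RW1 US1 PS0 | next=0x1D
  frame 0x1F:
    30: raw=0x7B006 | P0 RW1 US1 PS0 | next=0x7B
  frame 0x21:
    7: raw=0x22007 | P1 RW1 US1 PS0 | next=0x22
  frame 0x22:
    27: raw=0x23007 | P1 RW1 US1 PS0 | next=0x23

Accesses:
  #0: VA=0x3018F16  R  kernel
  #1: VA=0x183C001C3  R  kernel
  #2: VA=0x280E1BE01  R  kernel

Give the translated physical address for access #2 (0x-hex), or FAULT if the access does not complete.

Per-access translation:
#0 VA=0x3018F16 (r,kernel):
  lvl0: tbl 0x15, slot 0 ⇒ 0x17007 (P1/RW1/US1/PS0)
  lvl1: tbl 0x17, slot 24 ⇒ 0x19007 (P1/RW1/US1/PS0)
  lvl2: tbl 0x19, slot 24 ⇒ 0x1D007 (P1/RW1/US1/PS0)
  → PA=0x1DF16  (3 entries read)
#1 VA=0x183C001C3 (r,kernel):
  lvl0: tbl 0x15, slot 6 ⇒ 0x1F007 (P1/RW1/US1/PS0)
  lvl1: tbl 0x1F, slot 30 ⇒ 0x7B006 (P0/RW1/US1/PS0)
  ⇒ fault: PAGE_NOT_PRESENT  — 2 lookups
#2 VA=0x280E1BE01 (r,kernel):
  lvl0: tbl 0x15, slot 10 ⇒ 0x21007 (P1/RW1/US1/PS0)
  lvl1: tbl 0x21, slot 7 ⇒ 0x22007 (P1/RW1/US1/PS0)
  lvl2: tbl 0x22, slot 27 ⇒ 0x23007 (P1/RW1/US1/PS0)
  → PA=0x23E01  (3 entries read)

Access #2 PA: 0x23E01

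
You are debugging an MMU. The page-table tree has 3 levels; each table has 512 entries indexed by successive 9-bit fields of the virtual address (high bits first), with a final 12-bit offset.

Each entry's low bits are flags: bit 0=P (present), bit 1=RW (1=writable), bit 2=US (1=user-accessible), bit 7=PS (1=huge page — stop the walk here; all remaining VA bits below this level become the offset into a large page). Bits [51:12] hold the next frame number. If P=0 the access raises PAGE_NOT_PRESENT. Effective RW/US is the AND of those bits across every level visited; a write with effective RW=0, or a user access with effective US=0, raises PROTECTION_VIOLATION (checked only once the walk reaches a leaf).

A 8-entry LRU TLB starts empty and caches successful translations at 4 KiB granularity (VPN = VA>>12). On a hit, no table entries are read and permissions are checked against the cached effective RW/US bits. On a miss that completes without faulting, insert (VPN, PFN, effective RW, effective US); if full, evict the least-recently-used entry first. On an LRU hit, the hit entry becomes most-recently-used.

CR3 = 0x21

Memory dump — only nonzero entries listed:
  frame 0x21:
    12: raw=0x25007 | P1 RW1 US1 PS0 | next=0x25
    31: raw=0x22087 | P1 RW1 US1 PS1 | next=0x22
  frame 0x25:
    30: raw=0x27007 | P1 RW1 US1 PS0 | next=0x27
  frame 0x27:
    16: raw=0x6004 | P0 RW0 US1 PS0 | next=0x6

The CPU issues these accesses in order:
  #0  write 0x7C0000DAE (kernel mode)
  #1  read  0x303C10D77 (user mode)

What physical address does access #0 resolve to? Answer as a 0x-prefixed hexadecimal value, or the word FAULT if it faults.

Per-access translation:
#0 VA=0x7C0000DAE (w,kernel):
  lvl0: tbl 0x21, slot 31 ⇒ 0x22087 (P1/RW1/US1/PS1)
  ⇒ phys 0x22DAE (huge @L0)  [1 reads]
#1 VA=0x303C10D77 (r,user):
  lvl0: tbl 0x21, slot 12 ⇒ 0x25007 (P1/RW1/US1/PS0)
  lvl1: tbl 0x25, slot 30 ⇒ 0x27007 (P1/RW1/US1/PS0)
  lvl2: tbl 0x27, slot 16 ⇒ 0x6004 (P0/RW0/US1/PS0)
  → PAGE_NOT_PRESENT  (3 entries read)

Access #0 PA: 0x22DAE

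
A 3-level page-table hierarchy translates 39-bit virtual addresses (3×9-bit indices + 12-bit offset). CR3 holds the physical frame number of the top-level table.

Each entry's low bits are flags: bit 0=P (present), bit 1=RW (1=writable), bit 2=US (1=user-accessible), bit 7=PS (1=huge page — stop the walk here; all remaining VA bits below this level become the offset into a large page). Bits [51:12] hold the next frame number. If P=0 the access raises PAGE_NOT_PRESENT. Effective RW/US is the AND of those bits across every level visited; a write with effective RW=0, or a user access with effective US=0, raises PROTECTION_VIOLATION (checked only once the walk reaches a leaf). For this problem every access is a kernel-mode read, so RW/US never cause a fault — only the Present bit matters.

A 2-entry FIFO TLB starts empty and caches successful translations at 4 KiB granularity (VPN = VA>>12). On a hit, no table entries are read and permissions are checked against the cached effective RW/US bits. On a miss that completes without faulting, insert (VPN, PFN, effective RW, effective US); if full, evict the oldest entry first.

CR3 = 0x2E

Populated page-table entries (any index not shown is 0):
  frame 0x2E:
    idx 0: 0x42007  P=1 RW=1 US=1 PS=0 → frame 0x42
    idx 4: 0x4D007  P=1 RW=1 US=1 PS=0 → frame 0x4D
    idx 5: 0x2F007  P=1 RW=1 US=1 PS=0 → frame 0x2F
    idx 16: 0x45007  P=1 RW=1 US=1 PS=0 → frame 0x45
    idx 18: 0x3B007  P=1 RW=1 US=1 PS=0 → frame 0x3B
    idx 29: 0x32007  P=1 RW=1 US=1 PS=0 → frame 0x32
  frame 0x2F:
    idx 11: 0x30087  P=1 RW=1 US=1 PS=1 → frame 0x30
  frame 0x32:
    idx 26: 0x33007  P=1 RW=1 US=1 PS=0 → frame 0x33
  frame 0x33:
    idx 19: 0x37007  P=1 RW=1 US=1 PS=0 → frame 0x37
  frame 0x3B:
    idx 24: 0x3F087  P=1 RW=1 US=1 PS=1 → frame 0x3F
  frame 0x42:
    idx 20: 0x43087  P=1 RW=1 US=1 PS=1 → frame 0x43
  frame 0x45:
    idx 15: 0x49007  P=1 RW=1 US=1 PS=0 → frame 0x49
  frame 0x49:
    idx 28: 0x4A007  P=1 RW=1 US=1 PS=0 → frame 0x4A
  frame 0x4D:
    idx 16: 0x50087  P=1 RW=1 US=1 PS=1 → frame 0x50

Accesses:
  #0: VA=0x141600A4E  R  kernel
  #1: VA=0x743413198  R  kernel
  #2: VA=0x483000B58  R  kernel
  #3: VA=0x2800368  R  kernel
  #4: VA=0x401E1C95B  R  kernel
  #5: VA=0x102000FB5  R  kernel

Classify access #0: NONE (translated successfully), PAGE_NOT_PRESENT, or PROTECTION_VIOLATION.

Trace:
#0 VA=0x141600A4E (r,kernel):
  lvl0: tbl 0x2E, slot 5 ⇒ 0x2F007 (P1/RW1/US1/PS0)
  lvl1: tbl 0x2F, slot 11 ⇒ 0x30087 (P1/RW1/US1/PS1)
  ⇒ phys 0x30A4E (huge @L1)  [2 reads]
#1 VA=0x743413198 (r,kernel):
  lvl0: tbl 0x2E, slot 29 ⇒ 0x32007 (P1/RW1/US1/PS0)
  lvl1: tbl 0x32, slot 26 ⇒ 0x33007 (P1/RW1/US1/PS0)
  lvl2: tbl 0x33, slot 19 ⇒ 0x37007 (P1/RW1/US1/PS0)
  ⇒ phys 0x37198  [3 reads]
#2 VA=0x483000B58 (r,kernel):
  lvl0: tbl 0x2E, slot 18 ⇒ 0x3B007 (P1/RW1/US1/PS0)
  lvl1: tbl 0x3B, slot 24 ⇒ 0x3F087 (P1/RW1/US1/PS1)
  ⇒ phys 0x3FB58 (huge @L1)  [2 reads]
#3 VA=0x2800368 (r,kernel):
  lvl0: tbl 0x2E, slot 0 ⇒ 0x42007 (P1/RW1/US1/PS0)
  lvl1: tbl 0x42, slot 20 ⇒ 0x43087 (P1/RW1/US1/PS1)
  ⇒ phys 0x43368 (huge @L1)  [2 reads]
#4 VA=0x401E1C95B (r,kernel):
  lvl0: tbl 0x2E, slot 16 ⇒ 0x45007 (P1/RW1/US1/PS0)
  lvl1: tbl 0x45, slot 15 ⇒ 0x49007 (P1/RW1/US1/PS0)
  lvl2: tbl 0x49, slot 28 ⇒ 0x4A007 (P1/RW1/US1/PS0)
  ⇒ phys 0x4A95B  [3 reads]
#5 VA=0x102000FB5 (r,kernel):
  lvl0: tbl 0x2E, slot 4 ⇒ 0x4D007 (P1/RW1/US1/PS0)
  lvl1: tbl 0x4D, slot 16 ⇒ 0x50087 (P1/RW1/US1/PS1)
  ⇒ phys 0x50FB5 (huge @L1)  [2 reads]

Access #0 fault: NONE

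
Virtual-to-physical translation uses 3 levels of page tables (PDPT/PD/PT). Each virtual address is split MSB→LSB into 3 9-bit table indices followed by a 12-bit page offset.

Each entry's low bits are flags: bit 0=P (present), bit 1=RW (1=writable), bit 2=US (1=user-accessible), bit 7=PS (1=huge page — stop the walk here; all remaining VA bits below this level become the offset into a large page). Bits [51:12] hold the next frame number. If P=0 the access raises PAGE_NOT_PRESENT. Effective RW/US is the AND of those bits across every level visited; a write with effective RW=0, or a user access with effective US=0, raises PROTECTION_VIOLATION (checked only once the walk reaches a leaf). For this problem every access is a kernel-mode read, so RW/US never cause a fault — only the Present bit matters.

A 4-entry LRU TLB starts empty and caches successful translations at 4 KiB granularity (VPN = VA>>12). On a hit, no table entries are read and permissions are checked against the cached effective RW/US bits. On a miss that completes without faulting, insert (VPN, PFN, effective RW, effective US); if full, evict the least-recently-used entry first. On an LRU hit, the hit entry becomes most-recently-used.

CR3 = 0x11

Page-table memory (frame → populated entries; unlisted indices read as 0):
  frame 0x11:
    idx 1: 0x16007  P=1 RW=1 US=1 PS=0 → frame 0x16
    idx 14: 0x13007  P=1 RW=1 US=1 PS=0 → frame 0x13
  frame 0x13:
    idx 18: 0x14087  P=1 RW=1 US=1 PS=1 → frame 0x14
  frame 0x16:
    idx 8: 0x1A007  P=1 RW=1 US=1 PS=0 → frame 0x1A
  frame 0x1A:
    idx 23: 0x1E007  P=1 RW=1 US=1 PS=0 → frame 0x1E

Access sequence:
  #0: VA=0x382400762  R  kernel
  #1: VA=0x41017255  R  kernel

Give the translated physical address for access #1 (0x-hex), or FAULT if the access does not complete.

Trace:
#0 VA=0x382400762 (r,kernel):
  L0: frame=0x11 idx=14 entry=0x13007 [P=1 RW=1 US=1 PS=0]
  L1: frame=0x13 idx=18 entry=0x14087 [P=1 RW=1 US=1 PS=1]
  ⇒ phys 0x14762 (huge @L1)  [2 reads]
#1 VA=0x41017255 (r,kernel):
  L0: frame=0x11 idx=1 entry=0x16007 [P=1 RW=1 US=1 PS=0]
  L1: frame=0x16 idx=8 entry=0x1A007 [P=1 RW=1 US=1 PS=0]
  L2: frame=0x1A idx=23 entry=0x1E007 [P=1 RW=1 US=1 PS=0]
  ⇒ phys 0x1E255  [3 reads]

Access #1 PA: 0x1E255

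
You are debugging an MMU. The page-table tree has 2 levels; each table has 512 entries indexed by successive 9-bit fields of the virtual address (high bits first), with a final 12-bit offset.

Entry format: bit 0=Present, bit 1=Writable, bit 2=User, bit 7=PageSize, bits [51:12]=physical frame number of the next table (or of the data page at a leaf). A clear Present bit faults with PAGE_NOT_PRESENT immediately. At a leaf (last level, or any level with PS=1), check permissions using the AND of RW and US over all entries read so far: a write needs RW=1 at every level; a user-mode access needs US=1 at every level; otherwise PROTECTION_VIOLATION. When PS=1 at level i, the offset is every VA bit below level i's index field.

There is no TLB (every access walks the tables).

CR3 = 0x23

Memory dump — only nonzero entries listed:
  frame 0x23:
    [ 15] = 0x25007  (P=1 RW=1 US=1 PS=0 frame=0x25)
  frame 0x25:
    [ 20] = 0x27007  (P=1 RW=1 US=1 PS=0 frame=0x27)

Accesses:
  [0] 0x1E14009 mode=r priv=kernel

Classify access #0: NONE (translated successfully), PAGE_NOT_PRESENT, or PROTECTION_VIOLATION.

Per-access translation:
#0 VA=0x1E14009 (r,kernel):
  [0] read 0x23 idx=15: raw=0x25007 flags P=1 W=1 U=1 S=0
  [1] read 0x25 idx=20: raw=0x27007 flags P=1 W=1 U=1 S=0
  ⇒ phys 0x27009  [2 reads]

Access #0 fault: NONE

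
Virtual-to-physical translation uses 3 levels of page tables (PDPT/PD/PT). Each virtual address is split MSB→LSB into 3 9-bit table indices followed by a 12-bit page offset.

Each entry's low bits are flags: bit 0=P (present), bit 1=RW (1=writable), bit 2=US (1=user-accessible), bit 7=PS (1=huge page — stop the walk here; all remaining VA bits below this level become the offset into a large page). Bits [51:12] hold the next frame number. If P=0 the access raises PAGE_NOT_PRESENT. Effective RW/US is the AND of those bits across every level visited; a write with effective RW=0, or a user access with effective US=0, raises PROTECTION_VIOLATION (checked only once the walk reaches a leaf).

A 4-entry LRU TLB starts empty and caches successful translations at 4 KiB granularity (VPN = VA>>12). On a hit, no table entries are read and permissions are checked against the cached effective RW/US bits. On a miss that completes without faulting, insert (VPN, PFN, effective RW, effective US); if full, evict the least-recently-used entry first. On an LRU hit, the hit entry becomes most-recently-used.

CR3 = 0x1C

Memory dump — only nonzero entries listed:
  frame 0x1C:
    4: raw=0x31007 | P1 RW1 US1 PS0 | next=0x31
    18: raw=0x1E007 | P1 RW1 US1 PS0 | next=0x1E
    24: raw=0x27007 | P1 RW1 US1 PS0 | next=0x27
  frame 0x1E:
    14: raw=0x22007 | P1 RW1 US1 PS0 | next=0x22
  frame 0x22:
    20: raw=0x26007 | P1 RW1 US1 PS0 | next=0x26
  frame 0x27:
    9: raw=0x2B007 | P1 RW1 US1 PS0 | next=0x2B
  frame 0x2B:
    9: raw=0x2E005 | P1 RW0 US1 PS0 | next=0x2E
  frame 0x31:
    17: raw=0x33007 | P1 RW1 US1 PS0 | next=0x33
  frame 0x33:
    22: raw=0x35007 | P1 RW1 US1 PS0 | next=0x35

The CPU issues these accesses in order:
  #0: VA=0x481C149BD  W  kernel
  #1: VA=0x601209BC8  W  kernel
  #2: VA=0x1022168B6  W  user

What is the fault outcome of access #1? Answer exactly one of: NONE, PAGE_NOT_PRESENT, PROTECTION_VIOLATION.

Trace:
#0 VA=0x481C149BD (w,kernel):
  L0: frame=0x1C idx=18 entry=0x1E007 [P=1 RW=1 US=1 PS=0]
  L1: frame=0x1E idx=14 entry=0x22007 [P=1 RW=1 US=1 PS=0]
  L2: frame=0x22 idx=20 entry=0x26007 [P=1 RW=1 US=1 PS=0]
  → PA=0x269BD  (3 entries read)
#1 VA=0x601209BC8 (w,kernel):
  L0: frame=0x1C idx=24 entry=0x27007 [P=1 RW=1 US=1 PS=0]
  L1: frame=0x27 idx=9 entry=0x2B007 [P=1 RW=1 US=1 PS=0]
  L2: frame=0x2B idx=9 entry=0x2E005 [P=1 RW=0 US=1 PS=0]
  ⇒ fault: PROTECTION_VIOLATION  — 3 lookups
#2 VA=0x1022168B6 (w,user):
  L0: frame=0x1C idx=4 entry=0x31007 [P=1 RW=1 US=1 PS=0]
  L1: frame=0x31 idx=17 entry=0x33007 [P=1 RW=1 US=1 PS=0]
  L2: frame=0x33 idx=22 entry=0x35007 [P=1 RW=1 US=1 PS=0]
  → PA=0x358B6  (3 entries read)

Access #1 fault: PROTECTION_VIOLATION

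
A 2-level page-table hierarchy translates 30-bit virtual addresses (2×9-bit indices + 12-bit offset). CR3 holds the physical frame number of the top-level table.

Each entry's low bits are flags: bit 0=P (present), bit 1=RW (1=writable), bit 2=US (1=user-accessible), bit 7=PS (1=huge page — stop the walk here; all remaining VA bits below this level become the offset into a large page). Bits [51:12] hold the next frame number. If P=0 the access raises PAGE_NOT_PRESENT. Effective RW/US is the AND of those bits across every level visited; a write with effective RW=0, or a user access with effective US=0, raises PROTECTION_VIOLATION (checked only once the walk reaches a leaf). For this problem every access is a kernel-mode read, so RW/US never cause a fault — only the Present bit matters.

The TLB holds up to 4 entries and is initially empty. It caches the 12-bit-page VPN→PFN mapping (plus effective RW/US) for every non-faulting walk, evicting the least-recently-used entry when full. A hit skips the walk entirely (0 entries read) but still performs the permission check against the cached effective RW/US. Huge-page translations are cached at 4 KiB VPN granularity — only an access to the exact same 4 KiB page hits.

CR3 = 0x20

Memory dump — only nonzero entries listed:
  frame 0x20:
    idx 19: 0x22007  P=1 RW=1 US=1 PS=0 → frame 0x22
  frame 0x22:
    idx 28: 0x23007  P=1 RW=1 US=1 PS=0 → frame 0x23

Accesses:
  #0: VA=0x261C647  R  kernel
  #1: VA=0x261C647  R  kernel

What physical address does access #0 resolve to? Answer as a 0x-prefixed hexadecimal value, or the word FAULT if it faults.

Per-access translation:
#0 VA=0x261C647 (r,kernel):
  L0: frame=0x20 idx=19 entry=0x22007 [P=1 RW=1 US=1 PS=0]
  L1: frame=0x22 idx=28 entry=0x23007 [P=1 RW=1 US=1 PS=0]
  ✓ 0x23647  — 2 lookups
#1 VA=0x261C647 (r,kernel):
  TLB hit vpn=0x261C → PA=0x23647

Access #0 PA: 0x23647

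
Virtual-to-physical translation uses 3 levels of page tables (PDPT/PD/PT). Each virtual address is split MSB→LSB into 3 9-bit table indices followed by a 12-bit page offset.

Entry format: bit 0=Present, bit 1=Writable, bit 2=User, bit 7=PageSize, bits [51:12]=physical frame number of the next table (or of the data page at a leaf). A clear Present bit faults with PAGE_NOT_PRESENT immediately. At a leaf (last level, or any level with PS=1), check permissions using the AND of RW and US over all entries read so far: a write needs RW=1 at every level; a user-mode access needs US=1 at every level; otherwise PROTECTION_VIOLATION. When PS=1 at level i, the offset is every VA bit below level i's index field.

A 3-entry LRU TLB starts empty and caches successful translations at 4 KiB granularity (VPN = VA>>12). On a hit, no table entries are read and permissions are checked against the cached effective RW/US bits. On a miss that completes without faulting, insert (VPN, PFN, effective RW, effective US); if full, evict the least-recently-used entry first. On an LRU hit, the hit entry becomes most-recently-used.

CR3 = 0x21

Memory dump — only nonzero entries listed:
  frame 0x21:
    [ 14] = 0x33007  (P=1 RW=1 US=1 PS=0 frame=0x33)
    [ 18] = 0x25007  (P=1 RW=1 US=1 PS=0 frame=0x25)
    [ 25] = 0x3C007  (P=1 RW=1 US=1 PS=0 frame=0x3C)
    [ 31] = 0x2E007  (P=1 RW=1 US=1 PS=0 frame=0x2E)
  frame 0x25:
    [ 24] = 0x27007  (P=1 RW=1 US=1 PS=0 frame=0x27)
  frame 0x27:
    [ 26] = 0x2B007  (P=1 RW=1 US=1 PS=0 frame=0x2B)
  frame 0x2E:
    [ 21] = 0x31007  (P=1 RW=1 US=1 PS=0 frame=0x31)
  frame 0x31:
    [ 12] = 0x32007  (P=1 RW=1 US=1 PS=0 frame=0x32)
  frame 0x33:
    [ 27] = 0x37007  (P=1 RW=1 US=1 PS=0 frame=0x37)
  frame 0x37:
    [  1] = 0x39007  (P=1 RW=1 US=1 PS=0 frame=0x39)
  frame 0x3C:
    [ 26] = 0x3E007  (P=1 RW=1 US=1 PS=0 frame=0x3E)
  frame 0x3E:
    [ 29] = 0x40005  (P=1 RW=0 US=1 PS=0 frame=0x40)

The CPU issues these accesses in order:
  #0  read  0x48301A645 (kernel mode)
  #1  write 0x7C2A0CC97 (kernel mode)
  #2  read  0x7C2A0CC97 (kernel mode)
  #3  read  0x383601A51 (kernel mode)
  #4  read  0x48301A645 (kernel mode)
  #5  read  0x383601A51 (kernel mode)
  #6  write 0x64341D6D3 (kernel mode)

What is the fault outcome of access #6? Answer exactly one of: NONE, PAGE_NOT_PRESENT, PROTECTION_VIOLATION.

Walk each access:
#0 VA=0x48301A645 (r,kernel):
  [0] read 0x21 idx=18: raw=0x25007 flags P=1 W=1 U=1 S=0
  [1] read 0x25 idx=24: raw=0x27007 flags P=1 W=1 U=1 S=0
  [2] read 0x27 idx=26: raw=0x2B007 flags P=1 W=1 U=1 S=0
  ⇒ phys 0x2B645  [3 reads]
#1 VA=0x7C2A0CC97 (w,kernel):
  [0] read 0x21 idx=31: raw=0x2E007 flags P=1 W=1 U=1 S=0
  [1] read 0x2E idx=21: raw=0x31007 flags P=1 W=1 U=1 S=0
  [2] read 0x31 idx=12: raw=0x32007 flags P=1 W=1 U=1 S=0
  ⇒ phys 0x32C97  [3 reads]
#2 VA=0x7C2A0CC97 (r,kernel):
  TLB hit vpn=0x7C2A0C → PA=0x32C97
#3 VA=0x383601A51 (r,kernel):
  [0] read 0x21 idx=14: raw=0x33007 flags P=1 W=1 U=1 S=0
  [1] read 0x33 idx=27: raw=0x37007 flags P=1 W=1 U=1 S=0
  [2] read 0x37 idx=1: raw=0x39007 flags P=1 W=1 U=1 S=0
  ⇒ phys 0x39A51  [3 reads]
#4 VA=0x48301A645 (r,kernel):
  TLB hit vpn=0x48301A → PA=0x2B645
#5 VA=0x383601A51 (r,kernel):
  TLB hit vpn=0x383601 → PA=0x39A51
#6 VA=0x64341D6D3 (w,kernel):
  [0] read 0x21 idx=25: raw=0x3C007 flags P=1 W=1 U=1 S=0
  [1] read 0x3C idx=26: raw=0x3E007 flags P=1 W=1 U=1 S=0
  [2] read 0x3E idx=29: raw=0x40005 flags P=1 W=0 U=1 S=0
  → PROTECTION_VIOLATION  (3 entries read)

Access #6 fault: PROTECTION_VIOLATION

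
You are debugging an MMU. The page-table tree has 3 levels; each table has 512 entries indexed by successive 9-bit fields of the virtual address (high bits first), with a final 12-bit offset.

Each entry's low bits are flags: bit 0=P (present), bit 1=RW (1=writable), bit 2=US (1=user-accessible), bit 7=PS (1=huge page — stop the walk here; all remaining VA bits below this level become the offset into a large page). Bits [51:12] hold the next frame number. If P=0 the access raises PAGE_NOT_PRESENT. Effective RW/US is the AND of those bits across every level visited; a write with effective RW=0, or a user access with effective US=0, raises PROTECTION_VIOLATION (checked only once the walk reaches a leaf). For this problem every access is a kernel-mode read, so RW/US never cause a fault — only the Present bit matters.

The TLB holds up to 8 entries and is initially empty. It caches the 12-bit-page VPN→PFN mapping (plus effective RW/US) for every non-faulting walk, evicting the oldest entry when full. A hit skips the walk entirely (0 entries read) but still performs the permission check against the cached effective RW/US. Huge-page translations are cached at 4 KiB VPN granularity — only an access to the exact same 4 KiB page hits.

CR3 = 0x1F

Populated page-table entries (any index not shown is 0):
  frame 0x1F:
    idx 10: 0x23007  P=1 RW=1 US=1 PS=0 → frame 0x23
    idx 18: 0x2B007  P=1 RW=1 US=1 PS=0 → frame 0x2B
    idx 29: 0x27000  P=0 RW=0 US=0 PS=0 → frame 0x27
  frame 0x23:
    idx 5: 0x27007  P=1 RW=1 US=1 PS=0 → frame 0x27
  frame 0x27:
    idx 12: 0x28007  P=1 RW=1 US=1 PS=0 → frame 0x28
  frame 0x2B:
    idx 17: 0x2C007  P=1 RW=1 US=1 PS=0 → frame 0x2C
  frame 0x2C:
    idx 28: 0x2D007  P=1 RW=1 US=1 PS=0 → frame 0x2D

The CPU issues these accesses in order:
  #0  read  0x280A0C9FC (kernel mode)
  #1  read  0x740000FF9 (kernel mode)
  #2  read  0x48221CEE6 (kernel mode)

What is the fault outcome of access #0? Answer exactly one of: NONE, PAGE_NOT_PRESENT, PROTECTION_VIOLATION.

Walk each access:
#0 VA=0x280A0C9FC (r,kernel):
  [0] read 0x1F idx=10: raw=0x23007 flags P=1 W=1 U=1 S=0
  [1] read 0x23 idx=5: raw=0x27007 flags P=1 W=1 U=1 S=0
  [2] read 0x27 idx=12: raw=0x28007 flags P=1 W=1 U=1 S=0
  ⇒ phys 0x289FC  [3 reads]
#1 VA=0x740000FF9 (r,kernel):
  [0] read 0x1F idx=29: raw=0x27000 flags P=0 W=0 U=0 S=0
  → PAGE_NOT_PRESENT  (1 entries read)
#2 VA=0x48221CEE6 (r,kernel):
  [0] read 0x1F idx=18: raw=0x2B007 flags P=1 W=1 U=1 S=0
  [1] read 0x2B idx=17: raw=0x2C007 flags P=1 W=1 U=1 S=0
  [2] read 0x2C idx=28: raw=0x2D007 flags P=1 W=1 U=1 S=0
  ⇒ phys 0x2DEE6  [3 reads]

Access #0 fault: NONE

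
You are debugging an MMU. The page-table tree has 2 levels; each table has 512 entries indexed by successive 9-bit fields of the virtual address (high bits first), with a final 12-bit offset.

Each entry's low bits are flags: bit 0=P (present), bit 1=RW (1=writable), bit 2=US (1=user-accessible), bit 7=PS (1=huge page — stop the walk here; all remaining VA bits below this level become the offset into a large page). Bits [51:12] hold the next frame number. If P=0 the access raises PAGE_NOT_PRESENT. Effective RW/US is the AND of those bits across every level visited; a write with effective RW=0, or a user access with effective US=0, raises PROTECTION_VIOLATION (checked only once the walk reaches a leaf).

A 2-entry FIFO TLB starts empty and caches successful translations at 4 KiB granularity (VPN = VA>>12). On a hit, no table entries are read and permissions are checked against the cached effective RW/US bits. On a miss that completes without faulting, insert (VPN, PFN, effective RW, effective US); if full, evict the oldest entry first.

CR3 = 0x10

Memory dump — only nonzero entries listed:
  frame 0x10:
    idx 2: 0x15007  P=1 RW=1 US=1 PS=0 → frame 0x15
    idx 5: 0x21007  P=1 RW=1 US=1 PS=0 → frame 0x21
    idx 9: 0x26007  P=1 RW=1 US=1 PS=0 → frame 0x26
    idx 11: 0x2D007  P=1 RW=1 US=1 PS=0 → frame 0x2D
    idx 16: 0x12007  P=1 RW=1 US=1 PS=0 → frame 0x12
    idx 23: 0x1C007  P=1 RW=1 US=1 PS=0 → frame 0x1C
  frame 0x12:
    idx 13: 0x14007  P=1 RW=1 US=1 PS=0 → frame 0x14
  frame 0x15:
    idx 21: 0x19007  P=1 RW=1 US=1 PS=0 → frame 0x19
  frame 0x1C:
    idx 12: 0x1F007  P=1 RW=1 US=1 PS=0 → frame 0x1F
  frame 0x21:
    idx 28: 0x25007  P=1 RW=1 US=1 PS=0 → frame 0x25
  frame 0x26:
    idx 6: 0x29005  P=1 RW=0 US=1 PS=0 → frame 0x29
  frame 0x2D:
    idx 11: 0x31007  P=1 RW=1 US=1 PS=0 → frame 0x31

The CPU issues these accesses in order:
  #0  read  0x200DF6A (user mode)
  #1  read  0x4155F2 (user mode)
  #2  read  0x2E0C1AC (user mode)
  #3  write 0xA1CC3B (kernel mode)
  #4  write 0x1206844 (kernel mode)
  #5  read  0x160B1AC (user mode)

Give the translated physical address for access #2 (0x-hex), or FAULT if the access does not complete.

Walk each access:
#0 VA=0x200DF6A (r,user):
  [0] read 0x10 idx=16: raw=0x12007 flags P=1 W=1 U=1 S=0
  [1] read 0x12 idx=13: raw=0x14007 flags P=1 W=1 U=1 S=0
  → PA=0x14F6A  (2 entries read)
#1 VA=0x4155F2 (r,user):
  [0] read 0x10 idx=2: raw=0x15007 flags P=1 W=1 U=1 S=0
  [1] read 0x15 idx=21: raw=0x19007 flags P=1 W=1 U=1 S=0
  → PA=0x195F2  (2 entries read)
#2 VA=0x2E0C1AC (r,user):
  [0] read 0x10 idx=23: raw=0x1C007 flags P=1 W=1 U=1 S=0
  [1] read 0x1C idx=12: raw=0x1F007 flags P=1 W=1 U=1 S=0
  → PA=0x1F1AC  (2 entries read)
#3 VA=0xA1CC3B (w,kernel):
  [0] read 0x10 idx=5: raw=0x21007 flags P=1 W=1 U=1 S=0
  [1] read 0x21 idx=28: raw=0x25007 flags P=1 W=1 U=1 S=0
  → PA=0x25C3B  (2 entries read)
#4 VA=0x1206844 (w,kernel):
  [0] read 0x10 idx=9: raw=0x26007 flags P=1 W=1 U=1 S=0
  [1] read 0x26 idx=6: raw=0x29005 flags P=1 W=0 U=1 S=0
  → PROTECTION_VIOLATION  (2 entries read)
#5 VA=0x160B1AC (r,user):
  [0] read 0x10 idx=11: raw=0x2D007 flags P=1 W=1 U=1 S=0
  [1] read 0x2D idx=11: raw=0x31007 flags P=1 W=1 U=1 S=0
  → PA=0x311AC  (2 entries read)

Access #2 PA: 0x1F1AC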